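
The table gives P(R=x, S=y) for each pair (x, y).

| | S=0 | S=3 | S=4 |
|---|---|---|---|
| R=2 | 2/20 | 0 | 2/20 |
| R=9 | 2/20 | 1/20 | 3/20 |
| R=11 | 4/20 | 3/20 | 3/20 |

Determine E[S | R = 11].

21/10

P(R = 11) = 1/2.
Σ S·P over the event = 0·(4/20) + 3·(3/20) + 4·(3/20) = 21/20.
E[S | R = 11] = (21/20) / (1/2) = 21/10.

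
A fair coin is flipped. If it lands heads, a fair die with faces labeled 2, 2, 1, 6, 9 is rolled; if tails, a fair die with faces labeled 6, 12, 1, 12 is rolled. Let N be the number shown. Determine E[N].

47/8

E[N | heads] = (2+2+1+6+9)/5 = 4.
E[N | tails] = (6+12+1+12)/4 = 31/4.
By the law of total expectation,
E[N] = (1/2)·(4) + (1/2)·(31/4) = 47/8.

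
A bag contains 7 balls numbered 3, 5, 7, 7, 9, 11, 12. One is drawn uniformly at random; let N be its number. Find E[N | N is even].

P(N is even) = 1/7.
Σ over the event: 12·1/7 = 12/7.
E[N | N is even] = (12/7) / (1/7) = 12.

12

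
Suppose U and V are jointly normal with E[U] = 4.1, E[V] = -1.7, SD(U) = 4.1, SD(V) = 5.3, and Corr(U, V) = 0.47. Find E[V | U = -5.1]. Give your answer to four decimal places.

The regression of V on U has slope ρ·σ_V/σ_U and passes through (μ_U, μ_V).
E[V | U=-5.1] = -1.7 + (0.47)·(5.3/4.1)·(-5.1 − (4.1)) = -1.7 + (0.60756)·(-9.2) = -7.2896.

-7.2896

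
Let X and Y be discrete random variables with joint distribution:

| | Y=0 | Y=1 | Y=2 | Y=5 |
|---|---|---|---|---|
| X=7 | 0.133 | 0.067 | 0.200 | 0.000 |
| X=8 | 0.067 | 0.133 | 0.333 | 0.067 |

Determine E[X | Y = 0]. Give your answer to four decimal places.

P(Y = 0) = 0.200.
Σ X·P over the event = 7·(0.133) + 8·(0.067) = 1.467.
E[X | Y = 0] = (1.467) / (0.200) = 7.3350.

7.3350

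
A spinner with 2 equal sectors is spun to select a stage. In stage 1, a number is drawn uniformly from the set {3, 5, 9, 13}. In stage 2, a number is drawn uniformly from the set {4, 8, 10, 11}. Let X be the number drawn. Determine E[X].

63/8

E[X | stage 1] = (3+5+9+13)/4 = 15/2.
E[X | stage 2] = (4+8+10+11)/4 = 33/4.
E[X] = (1/2)·(15/2) + (1/2)·(33/4) = 63/8.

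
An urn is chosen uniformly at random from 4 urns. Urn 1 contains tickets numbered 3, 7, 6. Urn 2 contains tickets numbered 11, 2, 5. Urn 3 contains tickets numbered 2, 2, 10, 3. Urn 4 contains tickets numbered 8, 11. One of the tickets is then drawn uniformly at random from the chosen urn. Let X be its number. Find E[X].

E[X | urn 1] = (3+7+6)/3 = 16/3.
E[X | urn 2] = (11+2+5)/3 = 6.
E[X | urn 3] = (2+2+10+3)/4 = 17/4.
E[X | urn 4] = (8+11)/2 = 19/2.
By the law of total expectation,
E[X] = (1/4)·(16/3) + (1/4)·(6) + (1/4)·(17/4) + (1/4)·(19/2) = 301/48.

301/48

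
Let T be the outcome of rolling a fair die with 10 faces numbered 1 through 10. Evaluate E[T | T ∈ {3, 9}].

P(T ∈ {3, 9}) = 1/5.
Σ over the event: 3·1/10 + 9·1/10 = 6/5.
E[T | T ∈ {3, 9}] = (6/5) / (1/5) = 6.

6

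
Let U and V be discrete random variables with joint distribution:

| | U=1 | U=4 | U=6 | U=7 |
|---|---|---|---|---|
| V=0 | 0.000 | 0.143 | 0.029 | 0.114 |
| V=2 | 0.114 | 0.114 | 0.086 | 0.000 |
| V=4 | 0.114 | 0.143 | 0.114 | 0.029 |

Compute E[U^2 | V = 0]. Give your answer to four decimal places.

31.1818

P(V = 0) = 0.286.
Σ U^2·P over the event = 16·(0.143) + 36·(0.029) + 49·(0.114) = 8.918.
E[U^2 | V = 0] = (8.918) / (0.286) = 31.1818.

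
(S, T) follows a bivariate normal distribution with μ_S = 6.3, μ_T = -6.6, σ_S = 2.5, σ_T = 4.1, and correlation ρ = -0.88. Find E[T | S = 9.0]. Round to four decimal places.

-10.4966

The regression of T on S has slope ρ·σ_T/σ_S and passes through (μ_S, μ_T).
E[T | S=9.0] = -6.6 + (-0.88)·(4.1/2.5)·(9.0 − (6.3)) = -6.6 + (-1.4432)·(2.7) = -10.4966.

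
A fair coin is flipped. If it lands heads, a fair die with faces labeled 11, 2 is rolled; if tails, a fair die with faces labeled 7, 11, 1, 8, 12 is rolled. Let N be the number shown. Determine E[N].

E[N | heads] = (11+2)/2 = 13/2.
E[N | tails] = (7+11+1+8+12)/5 = 39/5.
By the law of total expectation,
E[N] = (1/2)·(13/2) + (1/2)·(39/5) = 143/20.

143/20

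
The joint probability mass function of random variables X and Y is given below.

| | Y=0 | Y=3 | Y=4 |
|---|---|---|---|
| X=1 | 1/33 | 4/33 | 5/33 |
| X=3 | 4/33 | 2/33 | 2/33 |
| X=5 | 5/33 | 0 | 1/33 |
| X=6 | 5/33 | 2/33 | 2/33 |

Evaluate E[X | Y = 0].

68/15

P(Y = 0) = 5/11.
Σ X·P over the event = 1·(1/33) + 3·(4/33) + 5·(5/33) + 6·(5/33) = 68/33.
E[X | Y = 0] = (68/33) / (5/11) = 68/15.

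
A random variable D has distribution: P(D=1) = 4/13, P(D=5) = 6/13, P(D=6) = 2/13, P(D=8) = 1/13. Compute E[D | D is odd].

17/5

P(D is odd) = 10/13.
Σ over the event: 1·4/13 + 5·6/13 = 34/13.
E[D | D is odd] = (34/13) / (10/13) = 17/5.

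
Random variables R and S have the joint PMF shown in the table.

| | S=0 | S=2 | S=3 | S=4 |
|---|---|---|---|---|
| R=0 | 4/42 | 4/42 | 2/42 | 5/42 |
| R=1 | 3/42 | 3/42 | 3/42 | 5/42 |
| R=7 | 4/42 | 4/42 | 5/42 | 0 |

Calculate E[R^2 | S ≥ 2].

P(S ≥ 2) = 31/42.
Σ R^2·P over the event = 0·(4/42) + 0·(2/42) + 0·(5/42) + 1·(3/42) + 1·(3/42) + 1·(5/42) + 49·(4/42) + 49·(5/42) = 226/21.
E[R^2 | S ≥ 2] = (226/21) / (31/42) = 452/31.

452/31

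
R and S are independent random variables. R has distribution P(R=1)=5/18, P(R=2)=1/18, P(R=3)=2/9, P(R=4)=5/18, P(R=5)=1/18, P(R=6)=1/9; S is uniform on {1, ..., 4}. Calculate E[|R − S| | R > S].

P(R > S) = 1/2.
Summing |R−S|·P(x,y) over outcomes with R > S gives 9/8.
E[|R − S| | R > S] = (9/8) / (1/2) = 9/4.

9/4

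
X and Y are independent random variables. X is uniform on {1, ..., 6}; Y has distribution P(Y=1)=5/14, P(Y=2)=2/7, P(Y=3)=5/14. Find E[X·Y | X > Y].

P(X > Y) = 2/3.
Summing XY·P(x,y) over outcomes with X > Y gives 67/12.
E[X·Y | X > Y] = (67/12) / (2/3) = 67/8.

67/8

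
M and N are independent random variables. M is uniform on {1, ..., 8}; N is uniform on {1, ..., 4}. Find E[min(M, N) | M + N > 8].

Outcomes with M + N > 8: (5,4), (6,3), (6,4), (7,2), (7,3), (7,4), (8,1), (8,2), (8,3), (8,4), each with probability 1/32.
E[min(M, N) | M + N > 8] = (4 + 3 + 4 + 2 + 3 + 4 + 1 + 2 + 3 + 4) / 10 = 3.

3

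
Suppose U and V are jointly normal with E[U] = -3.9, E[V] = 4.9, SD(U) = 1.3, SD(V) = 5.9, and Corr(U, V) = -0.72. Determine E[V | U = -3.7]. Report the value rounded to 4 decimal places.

4.2465

The regression of V on U has slope ρ·σ_V/σ_U and passes through (μ_U, μ_V).
E[V | U=-3.7] = 4.9 + (-0.72)·(5.9/1.3)·(-3.7 − (-3.9)) = 4.9 + (-3.2677)·(0.2) = 4.2465.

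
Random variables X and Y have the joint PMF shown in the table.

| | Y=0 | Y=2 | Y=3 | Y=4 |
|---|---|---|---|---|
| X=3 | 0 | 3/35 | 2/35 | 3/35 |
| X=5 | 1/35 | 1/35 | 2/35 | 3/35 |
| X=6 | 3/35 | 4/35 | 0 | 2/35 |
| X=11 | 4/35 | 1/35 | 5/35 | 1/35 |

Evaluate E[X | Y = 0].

P(Y = 0) = 8/35.
Σ X·P over the event = 5·(1/35) + 6·(3/35) + 11·(4/35) = 67/35.
E[X | Y = 0] = (67/35) / (8/35) = 67/8.

67/8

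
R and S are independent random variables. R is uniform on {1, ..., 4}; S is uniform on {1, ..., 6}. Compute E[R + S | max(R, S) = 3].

Outcomes with max(R, S) = 3: (1,3), (2,3), (3,1), (3,2), (3,3), each with probability 1/24.
E[R + S | max(R, S) = 3] = (4 + 5 + 4 + 5 + 6) / 5 = 24/5.

24/5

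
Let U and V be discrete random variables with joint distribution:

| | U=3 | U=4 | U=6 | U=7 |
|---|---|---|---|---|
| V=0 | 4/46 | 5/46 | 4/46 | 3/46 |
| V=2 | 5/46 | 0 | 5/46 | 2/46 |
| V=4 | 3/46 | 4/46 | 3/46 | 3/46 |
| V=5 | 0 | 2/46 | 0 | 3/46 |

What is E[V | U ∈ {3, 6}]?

P(U ∈ {3, 6}) = 12/23.
Σ V·P over the event = 0·(4/46) + 2·(5/46) + 4·(3/46) + 0·(4/46) + 2·(5/46) + 4·(3/46) = 22/23.
E[V | U ∈ {3, 6}] = (22/23) / (12/23) = 11/6.

11/6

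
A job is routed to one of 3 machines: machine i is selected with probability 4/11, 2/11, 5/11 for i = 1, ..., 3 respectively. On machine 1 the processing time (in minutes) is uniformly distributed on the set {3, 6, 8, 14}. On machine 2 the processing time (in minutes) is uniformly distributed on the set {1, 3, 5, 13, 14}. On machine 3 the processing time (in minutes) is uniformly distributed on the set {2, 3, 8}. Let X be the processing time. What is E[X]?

E[X | machine 1] = (3+6+8+14)/4 = 31/4.
E[X | machine 2] = (1+3+5+13+14)/5 = 36/5.
E[X | machine 3] = (2+3+8)/3 = 13/3.
E[X] = (4/11)·(31/4) + (2/11)·(36/5) + (5/11)·(13/3) = 1006/165.

1006/165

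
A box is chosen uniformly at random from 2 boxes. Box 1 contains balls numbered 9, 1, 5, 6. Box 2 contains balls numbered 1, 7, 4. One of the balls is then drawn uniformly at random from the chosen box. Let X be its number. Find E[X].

E[X | box 1] = (9+1+5+6)/4 = 21/4.
E[X | box 2] = (1+7+4)/3 = 4.
E[X] = (1/2)·(21/4) + (1/2)·(4) = 37/8.

37/8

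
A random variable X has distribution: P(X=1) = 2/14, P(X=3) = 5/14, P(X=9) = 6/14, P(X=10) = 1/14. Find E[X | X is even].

P(X is even) = 1/14.
Σ over the event: 10·1/14 = 5/7.
E[X | X is even] = (5/7) / (1/14) = 10.

10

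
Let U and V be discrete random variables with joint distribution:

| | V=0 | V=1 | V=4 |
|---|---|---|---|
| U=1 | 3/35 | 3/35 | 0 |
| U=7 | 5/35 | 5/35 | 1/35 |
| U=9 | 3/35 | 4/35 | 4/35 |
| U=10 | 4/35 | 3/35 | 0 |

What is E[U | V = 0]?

7

P(V = 0) = 3/7.
Σ U·P over the event = 1·(3/35) + 7·(5/35) + 9·(3/35) + 10·(4/35) = 3.
E[U | V = 0] = (3) / (3/7) = 7.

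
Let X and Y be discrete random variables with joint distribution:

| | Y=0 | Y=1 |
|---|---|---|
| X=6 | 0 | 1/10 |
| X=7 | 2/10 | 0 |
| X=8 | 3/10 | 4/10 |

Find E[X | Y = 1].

P(Y = 1) = 1/2.
Summing X·P(X=x,Y=y) over the conditioning event gives 19/5.
E[X | Y = 1] = (19/5) / (1/2) = 38/5.

38/5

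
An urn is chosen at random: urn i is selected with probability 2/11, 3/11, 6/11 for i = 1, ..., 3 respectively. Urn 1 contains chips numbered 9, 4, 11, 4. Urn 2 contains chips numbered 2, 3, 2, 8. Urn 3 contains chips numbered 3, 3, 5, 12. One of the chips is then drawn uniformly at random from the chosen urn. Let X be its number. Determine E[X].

E[X | urn 1] = (9+4+11+4)/4 = 7.
E[X | urn 2] = (2+3+2+8)/4 = 15/4.
E[X | urn 3] = (3+3+5+12)/4 = 23/4.
By the law of total expectation,
E[X] = (2/11)·(7) + (3/11)·(15/4) + (6/11)·(23/4) = 239/44.

239/44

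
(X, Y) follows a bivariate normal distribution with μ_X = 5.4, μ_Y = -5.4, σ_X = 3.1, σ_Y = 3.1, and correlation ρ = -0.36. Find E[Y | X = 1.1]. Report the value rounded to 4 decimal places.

-3.8520

The regression of Y on X has slope ρ·σ_Y/σ_X and passes through (μ_X, μ_Y).
E[Y | X=1.1] = -5.4 + (-0.36)·(3.1/3.1)·(1.1 − (5.4)) = -5.4 + (-0.36)·(-4.3) = -3.8520.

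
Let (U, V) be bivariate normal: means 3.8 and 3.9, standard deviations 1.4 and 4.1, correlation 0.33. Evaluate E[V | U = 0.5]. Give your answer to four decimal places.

0.7108

E[V | U=x] = μ_V + ρ(σ_V/σ_U)(x − μ_U) for jointly normal variables.
E[V | U=0.5] = 3.9 + (0.33)·(4.1/1.4)·(0.5 − (3.8)) = 3.9 + (0.96643)·(-3.3) = 0.7108.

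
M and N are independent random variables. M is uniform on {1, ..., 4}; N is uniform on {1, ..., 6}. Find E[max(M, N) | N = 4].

Outcomes with N = 4: (1,4), (2,4), (3,4), (4,4), each with probability 1/24.
E[max(M, N) | N = 4] = (4 + 4 + 4 + 4) / 4 = 4.

4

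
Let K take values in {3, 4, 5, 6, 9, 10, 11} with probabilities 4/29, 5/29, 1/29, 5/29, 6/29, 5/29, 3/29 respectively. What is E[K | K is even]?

20/3

P(K is even) = 15/29.
Σ over the event: 4·5/29 + 6·5/29 + 10·5/29 = 100/29.
E[K | K is even] = (100/29) / (15/29) = 20/3.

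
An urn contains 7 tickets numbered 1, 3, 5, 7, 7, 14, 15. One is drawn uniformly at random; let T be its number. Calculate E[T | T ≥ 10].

P(T ≥ 10) = 2/7.
Σ over the event: 14·1/7 + 15·1/7 = 29/7.
E[T | T ≥ 10] = (29/7) / (2/7) = 29/2.

29/2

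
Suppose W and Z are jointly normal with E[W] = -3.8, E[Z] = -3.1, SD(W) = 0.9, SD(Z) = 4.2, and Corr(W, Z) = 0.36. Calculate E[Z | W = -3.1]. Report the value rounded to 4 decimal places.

-1.9240

E[Z | W=x] = μ_Z + ρ(σ_Z/σ_W)(x − μ_W) for jointly normal variables.
E[Z | W=-3.1] = -3.1 + (0.36)·(4.2/0.9)·(-3.1 − (-3.8)) = -3.1 + (1.68)·(0.7) = -1.9240.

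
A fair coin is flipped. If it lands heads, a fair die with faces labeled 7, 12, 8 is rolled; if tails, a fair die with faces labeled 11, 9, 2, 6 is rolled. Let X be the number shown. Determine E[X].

E[X | heads] = (7+12+8)/3 = 9.
E[X | tails] = (11+9+2+6)/4 = 7.
E[X] = (1/2)·(9) + (1/2)·(7) = 8.

8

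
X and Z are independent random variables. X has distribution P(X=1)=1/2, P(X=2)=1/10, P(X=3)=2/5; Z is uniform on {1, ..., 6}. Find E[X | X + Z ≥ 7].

P(X + Z ≥ 7) = 19/60.
Summing X·P(x,y) over outcomes with X + Z ≥ 7 gives 3/4.
E[X | X + Z ≥ 7] = (3/4) / (19/60) = 45/19.

45/19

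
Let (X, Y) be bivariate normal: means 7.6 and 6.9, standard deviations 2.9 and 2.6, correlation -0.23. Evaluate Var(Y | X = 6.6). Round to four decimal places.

6.4024

Var(Y | X=x) = (1 − ρ²)·σ_Y².
Var(Y | X=6.6) = (2.6)²·(1 − (-0.23)²) = 6.76·0.9471 = 6.4024.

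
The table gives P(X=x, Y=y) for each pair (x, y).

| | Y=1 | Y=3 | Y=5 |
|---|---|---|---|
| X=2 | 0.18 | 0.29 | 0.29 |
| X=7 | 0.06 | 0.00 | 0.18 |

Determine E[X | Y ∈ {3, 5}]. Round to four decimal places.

3.1842

P(Y ∈ {3, 5}) = 0.76.
Σ X·P over the event = 2·(0.29) + 2·(0.29) + 7·(0.18) = 2.42.
E[X | Y ∈ {3, 5}] = (2.42) / (0.76) = 3.1842.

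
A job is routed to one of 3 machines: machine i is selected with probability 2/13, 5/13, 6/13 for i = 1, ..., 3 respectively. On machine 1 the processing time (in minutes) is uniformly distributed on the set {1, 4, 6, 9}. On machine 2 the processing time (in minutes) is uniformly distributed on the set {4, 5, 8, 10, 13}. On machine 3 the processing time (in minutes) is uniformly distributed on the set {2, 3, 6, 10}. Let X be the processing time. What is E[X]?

163/26

E[X | machine 1] = (1+4+6+9)/4 = 5.
E[X | machine 2] = (4+5+8+10+13)/5 = 8.
E[X | machine 3] = (2+3+6+10)/4 = 21/4.
By the law of total expectation,
E[X] = (2/13)·(5) + (5/13)·(8) + (6/13)·(21/4) = 163/26.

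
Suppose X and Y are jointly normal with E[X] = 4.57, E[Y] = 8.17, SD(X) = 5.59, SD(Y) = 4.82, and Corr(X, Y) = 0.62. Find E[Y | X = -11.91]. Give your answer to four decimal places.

-0.6402

E[Y | X=x] = μ_Y + ρ(σ_Y/σ_X)(x − μ_X) for jointly normal variables.
E[Y | X=-11.91] = 8.17 + (0.62)·(4.82/5.59)·(-11.91 − (4.57)) = 8.17 + (0.5346)·(-16.48) = -0.6402.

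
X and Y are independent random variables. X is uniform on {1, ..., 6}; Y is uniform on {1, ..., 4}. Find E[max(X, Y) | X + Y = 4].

Outcomes with X + Y = 4: (1,3), (2,2), (3,1), each with probability 1/24.
E[max(X, Y) | X + Y = 4] = (3 + 2 + 3) / 3 = 8/3.

8/3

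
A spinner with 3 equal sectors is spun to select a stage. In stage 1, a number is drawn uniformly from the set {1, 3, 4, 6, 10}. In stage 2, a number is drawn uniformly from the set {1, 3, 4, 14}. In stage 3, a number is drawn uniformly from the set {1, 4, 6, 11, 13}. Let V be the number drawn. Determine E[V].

E[V | stage 1] = (1+3+4+6+10)/5 = 24/5.
E[V | stage 2] = (1+3+4+14)/4 = 11/2.
E[V | stage 3] = (1+4+6+11+13)/5 = 7.
E[V] = (1/3)·(24/5) + (1/3)·(11/2) + (1/3)·(7) = 173/30.

173/30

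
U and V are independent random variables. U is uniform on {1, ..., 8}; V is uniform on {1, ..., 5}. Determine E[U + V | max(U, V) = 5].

70/9

Outcomes with max(U, V) = 5: (1,5), (2,5), (3,5), (4,5), (5,1), (5,2), (5,3), (5,4), (5,5), each with probability 1/40.
E[U + V | max(U, V) = 5] = (6 + 7 + 8 + 9 + 6 + 7 + 8 + 9 + 10) / 9 = 70/9.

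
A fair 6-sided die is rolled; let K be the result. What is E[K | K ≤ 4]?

Given K ≤ 4, K is equally likely to be any of {1, 2, 3, 4}.
E[K | K ≤ 4] = (1 + 2 + 3 + 4) / 4 = 5/2.

5/2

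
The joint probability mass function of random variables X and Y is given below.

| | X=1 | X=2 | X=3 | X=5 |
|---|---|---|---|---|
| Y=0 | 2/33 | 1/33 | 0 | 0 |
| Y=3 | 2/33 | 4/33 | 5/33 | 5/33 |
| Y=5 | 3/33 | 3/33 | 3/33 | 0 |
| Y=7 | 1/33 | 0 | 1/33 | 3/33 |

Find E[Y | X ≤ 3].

P(X ≤ 3) = 25/33.
Summing Y·P(X=x,Y=y) over the conditioning event gives 92/33.
E[Y | X ≤ 3] = (92/33) / (25/33) = 92/25.

92/25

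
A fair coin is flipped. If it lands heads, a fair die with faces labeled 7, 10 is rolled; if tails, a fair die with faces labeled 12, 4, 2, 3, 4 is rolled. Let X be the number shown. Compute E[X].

E[X | heads] = (7+10)/2 = 17/2.
E[X | tails] = (12+4+2+3+4)/5 = 5.
By the law of total expectation,
E[X] = (1/2)·(17/2) + (1/2)·(5) = 27/4.

27/4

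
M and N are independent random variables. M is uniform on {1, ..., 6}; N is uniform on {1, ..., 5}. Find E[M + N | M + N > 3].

187/27

P(M + N > 3) = 9/10.
Summing (M+N)·P(x,y) over outcomes with M + N > 3 gives 187/30.
E[M + N | M + N > 3] = (187/30) / (9/10) = 187/27.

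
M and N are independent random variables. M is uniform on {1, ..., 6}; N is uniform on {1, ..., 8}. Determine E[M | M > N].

14/3

P(M > N) = 5/16.
Summing M·P(x,y) over outcomes with M > N gives 35/24.
E[M | M > N] = (35/24) / (5/16) = 14/3.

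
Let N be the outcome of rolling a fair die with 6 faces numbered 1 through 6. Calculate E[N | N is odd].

Given N is odd, N is equally likely to be any of {1, 3, 5}.
E[N | N is odd] = (1 + 3 + 5) / 3 = 3.

3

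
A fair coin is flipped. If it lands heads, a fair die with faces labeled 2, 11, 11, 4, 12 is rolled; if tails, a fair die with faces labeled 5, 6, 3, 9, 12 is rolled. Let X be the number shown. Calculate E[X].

E[X | heads] = (2+11+11+4+12)/5 = 8.
E[X | tails] = (5+6+3+9+12)/5 = 7.
E[X] = (1/2)·(8) + (1/2)·(7) = 15/2.

15/2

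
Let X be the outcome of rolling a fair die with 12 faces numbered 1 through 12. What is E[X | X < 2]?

Given X < 2, X is equally likely to be any of {1}.
E[X | X < 2] = (1) / 1 = 1.

1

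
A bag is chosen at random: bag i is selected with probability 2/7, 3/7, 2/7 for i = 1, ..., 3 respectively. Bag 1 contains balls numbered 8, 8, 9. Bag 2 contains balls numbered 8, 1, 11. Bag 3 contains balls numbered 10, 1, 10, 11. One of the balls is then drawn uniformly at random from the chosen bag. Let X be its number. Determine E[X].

158/21

E[X | bag 1] = (8+8+9)/3 = 25/3.
E[X | bag 2] = (8+1+11)/3 = 20/3.
E[X | bag 3] = (10+1+10+11)/4 = 8.
E[X] = (2/7)·(25/3) + (3/7)·(20/3) + (2/7)·(8) = 158/21.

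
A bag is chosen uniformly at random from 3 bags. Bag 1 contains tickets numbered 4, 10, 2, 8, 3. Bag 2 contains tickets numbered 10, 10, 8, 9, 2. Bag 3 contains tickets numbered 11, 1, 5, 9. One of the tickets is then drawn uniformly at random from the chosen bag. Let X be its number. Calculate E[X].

E[X | bag 1] = (4+10+2+8+3)/5 = 27/5.
E[X | bag 2] = (10+10+8+9+2)/5 = 39/5.
E[X | bag 3] = (11+1+5+9)/4 = 13/2.
By the law of total expectation,
E[X] = (1/3)·(27/5) + (1/3)·(39/5) + (1/3)·(13/2) = 197/30.

197/30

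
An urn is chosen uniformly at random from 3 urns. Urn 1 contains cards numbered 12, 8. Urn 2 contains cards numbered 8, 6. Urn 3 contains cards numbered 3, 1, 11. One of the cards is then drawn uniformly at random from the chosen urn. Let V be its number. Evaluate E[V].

E[V | urn 1] = (12+8)/2 = 10.
E[V | urn 2] = (8+6)/2 = 7.
E[V | urn 3] = (3+1+11)/3 = 5.
By the law of total expectation,
E[V] = (1/3)·(10) + (1/3)·(7) + (1/3)·(5) = 22/3.

22/3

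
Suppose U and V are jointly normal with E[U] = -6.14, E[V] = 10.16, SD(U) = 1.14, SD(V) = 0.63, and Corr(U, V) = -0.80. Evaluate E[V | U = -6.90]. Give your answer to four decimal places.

10.4960

For a bivariate normal, E[V | U=x] = μ_V + ρ·(σ_V/σ_U)·(x − μ_U).
E[V | U=-6.90] = 10.16 + (-0.80)·(0.63/1.14)·(-6.90 − (-6.14)) = 10.16 + (-0.44211)·(-0.76) = 10.4960.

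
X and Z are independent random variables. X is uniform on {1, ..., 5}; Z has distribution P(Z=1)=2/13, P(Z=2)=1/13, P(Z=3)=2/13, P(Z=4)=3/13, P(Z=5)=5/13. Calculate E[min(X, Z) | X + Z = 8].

P(X + Z = 8) = 2/13.
Summing min(X,Z)·P(x,y) over outcomes with X + Z = 8 gives 33/65.
E[min(X, Z) | X + Z = 8] = (33/65) / (2/13) = 33/10.

33/10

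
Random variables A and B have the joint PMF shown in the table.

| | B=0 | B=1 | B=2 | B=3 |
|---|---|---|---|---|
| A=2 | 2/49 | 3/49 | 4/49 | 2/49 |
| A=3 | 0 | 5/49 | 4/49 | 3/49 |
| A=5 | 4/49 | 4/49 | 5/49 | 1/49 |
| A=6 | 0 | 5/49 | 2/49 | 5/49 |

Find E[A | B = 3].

48/11

P(B = 3) = 11/49.
Σ A·P over the event = 2·(2/49) + 3·(3/49) + 5·(1/49) + 6·(5/49) = 48/49.
E[A | B = 3] = (48/49) / (11/49) = 48/11.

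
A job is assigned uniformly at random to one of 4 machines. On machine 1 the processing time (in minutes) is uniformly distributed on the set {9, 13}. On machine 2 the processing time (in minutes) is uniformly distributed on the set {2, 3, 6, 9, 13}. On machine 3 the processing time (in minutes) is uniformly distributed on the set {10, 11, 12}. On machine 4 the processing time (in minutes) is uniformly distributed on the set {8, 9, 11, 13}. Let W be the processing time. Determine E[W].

777/80

E[W | machine 1] = (9+13)/2 = 11.
E[W | machine 2] = (2+3+6+9+13)/5 = 33/5.
E[W | machine 3] = (10+11+12)/3 = 11.
E[W | machine 4] = (8+9+11+13)/4 = 41/4.
E[W] = (1/4)·(11) + (1/4)·(33/5) + (1/4)·(11) + (1/4)·(41/4) = 777/80.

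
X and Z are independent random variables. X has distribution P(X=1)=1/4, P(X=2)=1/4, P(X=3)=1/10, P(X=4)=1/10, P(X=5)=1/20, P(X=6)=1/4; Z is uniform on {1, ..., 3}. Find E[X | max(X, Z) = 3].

33/16

P(max(X, Z) = 3) = 4/15.
Summing X·P(x,y) over outcomes with max(X, Z) = 3 gives 11/20.
E[X | max(X, Z) = 3] = (11/20) / (4/15) = 33/16.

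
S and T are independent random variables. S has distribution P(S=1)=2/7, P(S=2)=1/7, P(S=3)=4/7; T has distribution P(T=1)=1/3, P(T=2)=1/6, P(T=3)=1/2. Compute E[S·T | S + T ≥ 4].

98/17

P(S + T ≥ 4) = 17/21.
Summing ST·P(x,y) over outcomes with S + T ≥ 4 gives 14/3.
E[S·T | S + T ≥ 4] = (14/3) / (17/21) = 98/17.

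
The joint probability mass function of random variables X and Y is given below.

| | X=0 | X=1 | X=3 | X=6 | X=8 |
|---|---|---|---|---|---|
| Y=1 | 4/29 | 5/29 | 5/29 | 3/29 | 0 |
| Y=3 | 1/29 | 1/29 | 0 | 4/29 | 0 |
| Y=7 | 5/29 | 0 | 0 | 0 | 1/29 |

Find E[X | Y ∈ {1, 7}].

2

P(Y ∈ {1, 7}) = 23/29.
Σ X·P over the event = 0·(4/29) + 0·(5/29) + 1·(5/29) + 3·(5/29) + 6·(3/29) + 8·(1/29) = 46/29.
E[X | Y ∈ {1, 7}] = (46/29) / (23/29) = 2.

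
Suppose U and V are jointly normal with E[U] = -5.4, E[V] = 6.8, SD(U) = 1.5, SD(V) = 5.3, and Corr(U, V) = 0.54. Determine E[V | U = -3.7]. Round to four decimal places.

10.0436

E[V | U=x] = μ_V + ρ(σ_V/σ_U)(x − μ_U) for jointly normal variables.
E[V | U=-3.7] = 6.8 + (0.54)·(5.3/1.5)·(-3.7 − (-5.4)) = 6.8 + (1.908)·(1.7) = 10.0436.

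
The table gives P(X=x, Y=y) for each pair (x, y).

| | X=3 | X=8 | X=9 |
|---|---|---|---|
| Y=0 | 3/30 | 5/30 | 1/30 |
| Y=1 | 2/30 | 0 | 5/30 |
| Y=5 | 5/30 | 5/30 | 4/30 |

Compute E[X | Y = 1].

P(Y = 1) = 7/30.
Summing X·P(X=x,Y=y) over the conditioning event gives 17/10.
E[X | Y = 1] = (17/10) / (7/30) = 51/7.

51/7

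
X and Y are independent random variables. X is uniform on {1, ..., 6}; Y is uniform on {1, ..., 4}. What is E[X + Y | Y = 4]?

P(Y = 4) = 1/4.
Summing (X+Y)·P(x,y) over outcomes with Y = 4 gives 15/8.
E[X + Y | Y = 4] = (15/8) / (1/4) = 15/2.

15/2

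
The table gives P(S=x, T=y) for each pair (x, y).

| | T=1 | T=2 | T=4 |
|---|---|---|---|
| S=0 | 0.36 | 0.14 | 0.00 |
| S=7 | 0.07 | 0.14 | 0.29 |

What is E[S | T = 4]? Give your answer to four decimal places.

7.0000

P(T = 4) = 0.29.
Σ S·P over the event = 7·(0.29) = 2.03.
E[S | T = 4] = (2.03) / (0.29) = 7.0000.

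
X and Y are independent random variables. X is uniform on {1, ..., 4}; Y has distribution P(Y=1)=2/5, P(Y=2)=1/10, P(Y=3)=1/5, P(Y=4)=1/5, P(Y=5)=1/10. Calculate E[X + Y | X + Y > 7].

33/4

P(X + Y > 7) = 1/10.
Summing (X+Y)·P(x,y) over outcomes with X + Y > 7 gives 33/40.
E[X + Y | X + Y > 7] = (33/40) / (1/10) = 33/4.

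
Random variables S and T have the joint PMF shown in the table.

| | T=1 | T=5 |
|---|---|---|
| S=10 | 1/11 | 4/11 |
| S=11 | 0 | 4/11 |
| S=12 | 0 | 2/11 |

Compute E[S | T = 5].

P(T = 5) = 10/11.
Σ S·P over the event = 10·(4/11) + 11·(4/11) + 12·(2/11) = 108/11.
E[S | T = 5] = (108/11) / (10/11) = 54/5.

54/5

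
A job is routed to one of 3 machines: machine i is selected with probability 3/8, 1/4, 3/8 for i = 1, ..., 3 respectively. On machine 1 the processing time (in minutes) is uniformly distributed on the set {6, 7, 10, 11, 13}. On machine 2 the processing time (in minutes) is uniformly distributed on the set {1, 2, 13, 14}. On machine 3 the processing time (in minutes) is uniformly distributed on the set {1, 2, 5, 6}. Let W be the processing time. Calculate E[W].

E[W | machine 1] = (6+7+10+11+13)/5 = 47/5.
E[W | machine 2] = (1+2+13+14)/4 = 15/2.
E[W | machine 3] = (1+2+5+6)/4 = 7/2.
E[W] = (3/8)·(47/5) + (1/4)·(15/2) + (3/8)·(7/2) = 537/80.

537/80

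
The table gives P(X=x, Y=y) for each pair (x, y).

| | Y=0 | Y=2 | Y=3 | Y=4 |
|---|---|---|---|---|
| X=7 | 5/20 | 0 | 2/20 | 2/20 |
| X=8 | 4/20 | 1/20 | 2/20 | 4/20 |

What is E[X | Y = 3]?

P(Y = 3) = 1/5.
Σ X·P over the event = 7·(2/20) + 8·(2/20) = 3/2.
E[X | Y = 3] = (3/2) / (1/5) = 15/2.

15/2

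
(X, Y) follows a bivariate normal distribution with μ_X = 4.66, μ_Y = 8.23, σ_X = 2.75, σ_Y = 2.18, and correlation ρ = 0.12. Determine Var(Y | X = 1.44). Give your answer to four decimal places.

4.6840

The conditional variance in a bivariate normal is σ_Y²(1 − ρ²), independent of x.
Var(Y | X=1.44) = (2.18)²·(1 − (0.12)²) = 4.7524·0.9856 = 4.6840.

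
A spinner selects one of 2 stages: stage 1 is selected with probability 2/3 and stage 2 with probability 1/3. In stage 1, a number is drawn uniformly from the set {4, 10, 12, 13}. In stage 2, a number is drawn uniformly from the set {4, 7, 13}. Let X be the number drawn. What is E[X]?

E[X | stage 1] = (4+10+12+13)/4 = 39/4.
E[X | stage 2] = (4+7+13)/3 = 8.
E[X] = (2/3)·(39/4) + (1/3)·(8) = 55/6.

55/6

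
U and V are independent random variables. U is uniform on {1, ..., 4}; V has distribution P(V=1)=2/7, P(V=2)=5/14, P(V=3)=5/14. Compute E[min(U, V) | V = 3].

9/4

P(V = 3) = 5/14.
Summing min(U,V)·P(x,y) over outcomes with V = 3 gives 45/56.
E[min(U, V) | V = 3] = (45/56) / (5/14) = 9/4.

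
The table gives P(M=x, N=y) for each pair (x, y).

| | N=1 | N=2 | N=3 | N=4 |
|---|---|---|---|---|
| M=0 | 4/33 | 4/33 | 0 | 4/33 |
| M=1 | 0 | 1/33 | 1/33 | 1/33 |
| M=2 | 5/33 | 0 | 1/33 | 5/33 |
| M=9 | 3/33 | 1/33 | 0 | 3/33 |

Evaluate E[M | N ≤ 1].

37/12

P(N ≤ 1) = 4/11.
Σ M·P over the event = 0·(4/33) + 2·(5/33) + 9·(3/33) = 37/33.
E[M | N ≤ 1] = (37/33) / (4/11) = 37/12.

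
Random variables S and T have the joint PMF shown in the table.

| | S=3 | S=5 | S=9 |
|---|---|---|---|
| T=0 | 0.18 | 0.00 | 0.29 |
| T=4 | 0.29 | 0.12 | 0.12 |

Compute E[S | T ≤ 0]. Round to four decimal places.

P(T ≤ 0) = 0.47.
Σ S·P over the event = 3·(0.18) + 9·(0.29) = 3.15.
E[S | T ≤ 0] = (3.15) / (0.47) = 6.7021.

6.7021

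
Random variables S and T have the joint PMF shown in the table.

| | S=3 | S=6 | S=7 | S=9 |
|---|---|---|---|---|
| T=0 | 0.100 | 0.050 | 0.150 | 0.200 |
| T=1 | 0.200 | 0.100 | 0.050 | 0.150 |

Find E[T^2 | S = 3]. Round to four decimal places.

0.6667

P(S = 3) = 0.300.
Σ T^2·P over the event = 0·(0.100) + 1·(0.200) = 0.200.
E[T^2 | S = 3] = (0.200) / (0.300) = 0.6667.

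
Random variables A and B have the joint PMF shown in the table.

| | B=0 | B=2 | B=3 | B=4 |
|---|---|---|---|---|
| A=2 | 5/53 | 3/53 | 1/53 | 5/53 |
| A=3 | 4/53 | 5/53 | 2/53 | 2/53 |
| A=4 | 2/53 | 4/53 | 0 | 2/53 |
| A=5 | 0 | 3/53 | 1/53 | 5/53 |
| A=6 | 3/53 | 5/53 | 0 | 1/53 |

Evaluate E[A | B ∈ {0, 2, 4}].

P(B ∈ {0, 2, 4}) = 49/53.
Summing A·P(A=x,B=y) over the conditioning event gives 185/53.
E[A | B ∈ {0, 2, 4}] = (185/53) / (49/53) = 185/49.

185/49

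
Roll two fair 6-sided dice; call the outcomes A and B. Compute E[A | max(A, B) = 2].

5/3

Outcomes with max(A, B) = 2: (1,2), (2,1), (2,2), each with probability 1/36.
E[A | max(A, B) = 2] = (1 + 2 + 2) / 3 = 5/3.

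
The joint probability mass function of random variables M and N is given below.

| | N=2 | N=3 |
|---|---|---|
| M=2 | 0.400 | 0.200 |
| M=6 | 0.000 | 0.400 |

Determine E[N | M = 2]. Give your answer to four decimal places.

P(M = 2) = 0.600.
Summing N·P(M=x,N=y) over the conditioning event gives 1.400.
E[N | M = 2] = (1.400) / (0.600) = 2.3333.

2.3333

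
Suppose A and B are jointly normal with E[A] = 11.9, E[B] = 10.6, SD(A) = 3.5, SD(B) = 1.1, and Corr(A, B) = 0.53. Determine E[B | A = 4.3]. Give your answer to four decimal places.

9.3341

E[B | A=x] = μ_B + ρ(σ_B/σ_A)(x − μ_A) for jointly normal variables.
E[B | A=4.3] = 10.6 + (0.53)·(1.1/3.5)·(4.3 − (11.9)) = 10.6 + (0.16657)·(-7.6) = 9.3341.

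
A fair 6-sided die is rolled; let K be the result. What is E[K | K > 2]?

9/2

Given K > 2, K is equally likely to be any of {3, 4, 5, 6}.
E[K | K > 2] = (3 + 4 + 5 + 6) / 4 = 9/2.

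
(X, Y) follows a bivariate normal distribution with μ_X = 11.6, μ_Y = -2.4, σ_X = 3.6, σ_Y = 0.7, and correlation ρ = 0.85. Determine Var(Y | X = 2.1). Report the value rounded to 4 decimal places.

0.1360

Var(Y | X=x) = (1 − ρ²)·σ_Y².
Var(Y | X=2.1) = (0.7)²·(1 − (0.85)²) = 0.49·0.2775 = 0.1360.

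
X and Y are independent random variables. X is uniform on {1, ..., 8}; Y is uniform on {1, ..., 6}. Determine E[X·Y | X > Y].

P(X > Y) = 9/16.
Summing XY·P(x,y) over outcomes with X > Y gives 245/24.
E[X·Y | X > Y] = (245/24) / (9/16) = 490/27.

490/27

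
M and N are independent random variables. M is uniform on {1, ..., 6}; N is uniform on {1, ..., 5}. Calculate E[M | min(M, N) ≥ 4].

5

P(min(M, N) ≥ 4) = 1/5.
Summing M·P(x,y) over outcomes with min(M, N) ≥ 4 gives 1.
E[M | min(M, N) ≥ 4] = (1) / (1/5) = 5.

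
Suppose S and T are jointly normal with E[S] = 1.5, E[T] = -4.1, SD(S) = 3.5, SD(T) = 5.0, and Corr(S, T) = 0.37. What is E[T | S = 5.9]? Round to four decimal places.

The regression of T on S has slope ρ·σ_T/σ_S and passes through (μ_S, μ_T).
E[T | S=5.9] = -4.1 + (0.37)·(5.0/3.5)·(5.9 − (1.5)) = -4.1 + (0.52857)·(4.4) = -1.7743.

-1.7743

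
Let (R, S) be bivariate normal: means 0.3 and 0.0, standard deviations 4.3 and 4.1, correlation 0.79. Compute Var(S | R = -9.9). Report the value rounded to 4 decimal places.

6.3189

For a bivariate normal, Var(S | R=x) = σ_S²(1 − ρ²).
Var(S | R=-9.9) = (4.1)²·(1 − (0.79)²) = 16.81·0.3759 = 6.3189.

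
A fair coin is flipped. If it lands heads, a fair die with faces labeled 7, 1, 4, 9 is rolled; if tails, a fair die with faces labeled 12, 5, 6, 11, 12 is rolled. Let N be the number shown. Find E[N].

289/40

E[N | heads] = (7+1+4+9)/4 = 21/4.
E[N | tails] = (12+5+6+11+12)/5 = 46/5.
E[N] = (1/2)·(21/4) + (1/2)·(46/5) = 289/40.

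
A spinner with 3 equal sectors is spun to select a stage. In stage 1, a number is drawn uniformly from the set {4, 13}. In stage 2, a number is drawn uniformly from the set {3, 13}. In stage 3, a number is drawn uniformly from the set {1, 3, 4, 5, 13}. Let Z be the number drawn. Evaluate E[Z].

217/30

E[Z | stage 1] = (4+13)/2 = 17/2.
E[Z | stage 2] = (3+13)/2 = 8.
E[Z | stage 3] = (1+3+4+5+13)/5 = 26/5.
E[Z] = (1/3)·(17/2) + (1/3)·(8) + (1/3)·(26/5) = 217/30.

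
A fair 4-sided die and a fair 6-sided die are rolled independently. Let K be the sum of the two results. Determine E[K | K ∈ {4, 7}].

P(K ∈ {4, 7}) = 7/24.
Σ over the event: 4·1/8 + 7·1/6 = 5/3.
E[K | K ∈ {4, 7}] = (5/3) / (7/24) = 40/7.

40/7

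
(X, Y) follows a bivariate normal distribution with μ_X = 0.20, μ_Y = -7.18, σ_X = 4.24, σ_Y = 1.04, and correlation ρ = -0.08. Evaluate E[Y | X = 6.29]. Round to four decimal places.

The regression of Y on X has slope ρ·σ_Y/σ_X and passes through (μ_X, μ_Y).
E[Y | X=6.29] = -7.18 + (-0.08)·(1.04/4.24)·(6.29 − (0.20)) = -7.18 + (-0.019623)·(6.09) = -7.2995.

-7.2995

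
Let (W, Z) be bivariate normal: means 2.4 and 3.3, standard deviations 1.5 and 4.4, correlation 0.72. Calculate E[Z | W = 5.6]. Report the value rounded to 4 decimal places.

10.0584

For a bivariate normal, E[Z | W=x] = μ_Z + ρ·(σ_Z/σ_W)·(x − μ_W).
E[Z | W=5.6] = 3.3 + (0.72)·(4.4/1.5)·(5.6 − (2.4)) = 3.3 + (2.112)·(3.2) = 10.0584.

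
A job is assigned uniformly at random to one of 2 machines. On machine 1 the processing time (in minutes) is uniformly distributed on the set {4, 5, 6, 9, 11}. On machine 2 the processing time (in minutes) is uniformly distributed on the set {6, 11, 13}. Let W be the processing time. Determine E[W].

17/2

E[W | machine 1] = (4+5+6+9+11)/5 = 7.
E[W | machine 2] = (6+11+13)/3 = 10.
By the law of total expectation,
E[W] = (1/2)·(7) + (1/2)·(10) = 17/2.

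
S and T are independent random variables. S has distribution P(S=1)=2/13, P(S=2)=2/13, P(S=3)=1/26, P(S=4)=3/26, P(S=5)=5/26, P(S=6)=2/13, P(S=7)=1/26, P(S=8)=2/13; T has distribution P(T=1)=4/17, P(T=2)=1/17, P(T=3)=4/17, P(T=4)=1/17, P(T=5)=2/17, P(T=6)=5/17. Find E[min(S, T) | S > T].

P(S > T) = 231/442.
Summing min(S,T)·P(x,y) over outcomes with S > T gives 24/17.
E[min(S, T) | S > T] = (24/17) / (231/442) = 208/77.

208/77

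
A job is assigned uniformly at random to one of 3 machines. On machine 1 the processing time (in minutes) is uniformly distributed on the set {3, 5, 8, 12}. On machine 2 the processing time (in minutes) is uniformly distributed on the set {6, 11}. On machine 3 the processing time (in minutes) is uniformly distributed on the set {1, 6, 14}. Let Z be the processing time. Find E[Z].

15/2

E[Z | machine 1] = (3+5+8+12)/4 = 7.
E[Z | machine 2] = (6+11)/2 = 17/2.
E[Z | machine 3] = (1+6+14)/3 = 7.
E[Z] = (1/3)·(7) + (1/3)·(17/2) + (1/3)·(7) = 15/2.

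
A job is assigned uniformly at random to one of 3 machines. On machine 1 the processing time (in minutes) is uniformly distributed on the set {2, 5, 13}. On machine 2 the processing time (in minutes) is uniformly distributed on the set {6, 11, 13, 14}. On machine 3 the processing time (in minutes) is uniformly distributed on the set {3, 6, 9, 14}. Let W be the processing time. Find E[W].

77/9

E[W | machine 1] = (2+5+13)/3 = 20/3.
E[W | machine 2] = (6+11+13+14)/4 = 11.
E[W | machine 3] = (3+6+9+14)/4 = 8.
By the law of total expectation,
E[W] = (1/3)·(20/3) + (1/3)·(11) + (1/3)·(8) = 77/9.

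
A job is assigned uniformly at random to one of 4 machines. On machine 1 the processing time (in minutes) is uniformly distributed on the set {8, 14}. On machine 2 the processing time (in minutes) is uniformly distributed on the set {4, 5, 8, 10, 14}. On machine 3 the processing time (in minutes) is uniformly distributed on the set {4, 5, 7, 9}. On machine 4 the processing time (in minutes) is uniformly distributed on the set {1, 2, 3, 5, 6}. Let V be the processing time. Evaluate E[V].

577/80

E[V | machine 1] = (8+14)/2 = 11.
E[V | machine 2] = (4+5+8+10+14)/5 = 41/5.
E[V | machine 3] = (4+5+7+9)/4 = 25/4.
E[V | machine 4] = (1+2+3+5+6)/5 = 17/5.
By the law of total expectation,
E[V] = (1/4)·(11) + (1/4)·(41/5) + (1/4)·(25/4) + (1/4)·(17/5) = 577/80.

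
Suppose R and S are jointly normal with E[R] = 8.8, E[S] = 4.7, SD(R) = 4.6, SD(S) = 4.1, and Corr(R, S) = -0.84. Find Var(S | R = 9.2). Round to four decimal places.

The conditional variance in a bivariate normal is σ_S²(1 − ρ²), independent of x.
Var(S | R=9.2) = (4.1)²·(1 − (-0.84)²) = 16.81·0.2944 = 4.9489.

4.9489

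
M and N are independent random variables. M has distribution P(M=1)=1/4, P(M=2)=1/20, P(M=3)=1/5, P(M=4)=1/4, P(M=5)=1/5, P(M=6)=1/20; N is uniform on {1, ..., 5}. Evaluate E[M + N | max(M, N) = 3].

P(max(M, N) = 3) = 9/50.
Summing (M+N)·P(x,y) over outcomes with max(M, N) = 3 gives 17/20.
E[M + N | max(M, N) = 3] = (17/20) / (9/50) = 85/18.

85/18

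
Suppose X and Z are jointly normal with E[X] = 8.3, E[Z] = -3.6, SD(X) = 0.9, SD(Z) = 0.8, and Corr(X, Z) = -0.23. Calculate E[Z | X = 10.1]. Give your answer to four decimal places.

-3.9680

The regression of Z on X has slope ρ·σ_Z/σ_X and passes through (μ_X, μ_Z).
E[Z | X=10.1] = -3.6 + (-0.23)·(0.8/0.9)·(10.1 − (8.3)) = -3.6 + (-0.20444)·(1.8) = -3.9680.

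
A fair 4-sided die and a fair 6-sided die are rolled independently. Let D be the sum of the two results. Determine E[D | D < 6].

4

P(D < 6) = 5/12.
Σ over the event: 2·1/24 + 3·1/12 + 4·1/8 + 5·1/6 = 5/3.
E[D | D < 6] = (5/3) / (5/12) = 4.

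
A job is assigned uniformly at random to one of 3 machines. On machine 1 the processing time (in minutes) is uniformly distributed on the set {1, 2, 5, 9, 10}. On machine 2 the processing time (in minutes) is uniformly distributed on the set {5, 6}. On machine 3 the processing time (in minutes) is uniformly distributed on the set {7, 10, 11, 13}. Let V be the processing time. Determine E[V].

E[V | machine 1] = (1+2+5+9+10)/5 = 27/5.
E[V | machine 2] = (5+6)/2 = 11/2.
E[V | machine 3] = (7+10+11+13)/4 = 41/4.
By the law of total expectation,
E[V] = (1/3)·(27/5) + (1/3)·(11/2) + (1/3)·(41/4) = 141/20.

141/20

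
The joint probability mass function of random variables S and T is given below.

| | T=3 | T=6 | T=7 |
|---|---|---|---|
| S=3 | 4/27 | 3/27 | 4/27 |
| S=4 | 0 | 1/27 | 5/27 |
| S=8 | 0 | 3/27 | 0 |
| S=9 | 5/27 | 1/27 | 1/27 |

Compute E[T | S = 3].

58/11

P(S = 3) = 11/27.
Σ T·P over the event = 3·(4/27) + 6·(3/27) + 7·(4/27) = 58/27.
E[T | S = 3] = (58/27) / (11/27) = 58/11.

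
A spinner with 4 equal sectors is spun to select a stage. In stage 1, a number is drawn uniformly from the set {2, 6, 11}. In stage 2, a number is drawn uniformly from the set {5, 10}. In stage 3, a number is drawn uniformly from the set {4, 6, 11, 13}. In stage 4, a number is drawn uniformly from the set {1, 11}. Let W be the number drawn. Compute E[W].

85/12

E[W | stage 1] = (2+6+11)/3 = 19/3.
E[W | stage 2] = (5+10)/2 = 15/2.
E[W | stage 3] = (4+6+11+13)/4 = 17/2.
E[W | stage 4] = (1+11)/2 = 6.
E[W] = (1/4)·(19/3) + (1/4)·(15/2) + (1/4)·(17/2) + (1/4)·(6) = 85/12.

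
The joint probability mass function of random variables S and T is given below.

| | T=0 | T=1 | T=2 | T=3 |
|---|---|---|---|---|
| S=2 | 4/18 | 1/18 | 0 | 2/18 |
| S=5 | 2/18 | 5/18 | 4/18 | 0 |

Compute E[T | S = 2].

P(S = 2) = 7/18.
Summing T·P(S=x,T=y) over the conditioning event gives 7/18.
E[T | S = 2] = (7/18) / (7/18) = 1.

1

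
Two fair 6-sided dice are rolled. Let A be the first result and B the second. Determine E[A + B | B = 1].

9/2

Outcomes with B = 1: (1,1), (2,1), (3,1), (4,1), (5,1), (6,1), each with probability 1/36.
E[A + B | B = 1] = (2 + 3 + 4 + 5 + 6 + 7) / 6 = 9/2.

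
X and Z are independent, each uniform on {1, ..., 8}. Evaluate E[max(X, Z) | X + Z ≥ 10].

101/14

P(X + Z ≥ 10) = 7/16.
Summing max(X,Z)·P(x,y) over outcomes with X + Z ≥ 10 gives 101/32.
E[max(X, Z) | X + Z ≥ 10] = (101/32) / (7/16) = 101/14.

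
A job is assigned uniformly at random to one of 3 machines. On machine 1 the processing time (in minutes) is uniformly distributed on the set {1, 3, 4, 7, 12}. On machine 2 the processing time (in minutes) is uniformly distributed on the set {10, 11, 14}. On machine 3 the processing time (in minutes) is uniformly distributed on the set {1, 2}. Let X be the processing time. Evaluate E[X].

557/90

E[X | machine 1] = (1+3+4+7+12)/5 = 27/5.
E[X | machine 2] = (10+11+14)/3 = 35/3.
E[X | machine 3] = (1+2)/2 = 3/2.
By the law of total expectation,
E[X] = (1/3)·(27/5) + (1/3)·(35/3) + (1/3)·(3/2) = 557/90.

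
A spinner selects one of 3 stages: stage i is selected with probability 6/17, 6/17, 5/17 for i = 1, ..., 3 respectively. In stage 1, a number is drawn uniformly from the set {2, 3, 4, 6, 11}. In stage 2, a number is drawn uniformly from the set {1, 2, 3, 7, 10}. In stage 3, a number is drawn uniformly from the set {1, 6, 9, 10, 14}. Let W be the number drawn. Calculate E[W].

E[W | stage 1] = (2+3+4+6+11)/5 = 26/5.
E[W | stage 2] = (1+2+3+7+10)/5 = 23/5.
E[W | stage 3] = (1+6+9+10+14)/5 = 8.
E[W] = (6/17)·(26/5) + (6/17)·(23/5) + (5/17)·(8) = 494/85.

494/85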